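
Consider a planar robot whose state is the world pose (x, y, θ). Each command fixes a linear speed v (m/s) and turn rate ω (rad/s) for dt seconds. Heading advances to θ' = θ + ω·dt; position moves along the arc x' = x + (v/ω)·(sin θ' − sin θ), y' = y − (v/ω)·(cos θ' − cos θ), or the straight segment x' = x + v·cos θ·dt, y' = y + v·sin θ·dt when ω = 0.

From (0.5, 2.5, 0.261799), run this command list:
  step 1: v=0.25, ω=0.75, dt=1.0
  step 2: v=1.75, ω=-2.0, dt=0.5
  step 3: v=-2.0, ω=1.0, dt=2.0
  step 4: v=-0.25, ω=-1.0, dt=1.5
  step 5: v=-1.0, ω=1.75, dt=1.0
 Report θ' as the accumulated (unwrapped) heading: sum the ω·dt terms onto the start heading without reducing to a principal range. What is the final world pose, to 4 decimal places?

step 1: θ'=1.0118 (R=0.3333) → pose (0.6963, 2.6452, 1.0118)
step 2: θ'=0.0118 (R=-0.8750) → pose (1.4278, 3.0561, 0.0118)
step 3: θ'=2.0118 (R=-2.0000) → pose (-0.3572, 0.2025, 2.0118)
step 4: θ'=0.5118 (R=0.2500) → pose (-0.4609, -0.1221, 0.5118)
step 5: θ'=2.2618 (R=-0.5714) → pose (-0.6214, -0.9845, 2.2618)

(-0.6214, -0.9845, 2.2618)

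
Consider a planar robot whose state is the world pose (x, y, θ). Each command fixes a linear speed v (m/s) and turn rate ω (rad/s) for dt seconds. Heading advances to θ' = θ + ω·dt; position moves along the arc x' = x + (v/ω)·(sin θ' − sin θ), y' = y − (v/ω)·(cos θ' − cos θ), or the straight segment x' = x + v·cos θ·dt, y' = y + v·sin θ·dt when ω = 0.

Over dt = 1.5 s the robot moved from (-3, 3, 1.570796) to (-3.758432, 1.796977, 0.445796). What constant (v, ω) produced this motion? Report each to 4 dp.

v = -1.0000, ω = -0.7500

Δθ = 0.445796 − 1.570796 = -1.125000
ω = Δθ/dt = -1.125000/1.5 = -0.7500
R = −Δy/(cos θ' − cos θ) = 1.3333
v = R·ω = 1.3333·-0.7500 = -1.0000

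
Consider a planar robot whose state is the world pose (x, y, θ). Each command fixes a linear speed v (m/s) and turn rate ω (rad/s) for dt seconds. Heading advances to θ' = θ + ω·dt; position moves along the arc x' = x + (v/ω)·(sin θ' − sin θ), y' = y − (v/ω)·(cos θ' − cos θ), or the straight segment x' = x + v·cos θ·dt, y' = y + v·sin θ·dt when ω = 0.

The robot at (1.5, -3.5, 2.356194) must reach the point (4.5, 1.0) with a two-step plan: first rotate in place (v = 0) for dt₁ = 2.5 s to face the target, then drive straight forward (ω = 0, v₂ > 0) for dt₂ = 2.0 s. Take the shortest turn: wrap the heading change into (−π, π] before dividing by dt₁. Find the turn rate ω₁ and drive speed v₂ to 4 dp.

ω₁ = -0.5494, v₂ = 2.7042

heading to target = atan2(1−-3.5, 4.5−1.5) = 0.9828
Δθ = wrap(0.9828 − 2.3562) = -1.3734; ω₁ = Δθ/dt₁ = -0.5494
distance = √((4.5−1.5)² + (1−-3.5)²) = 5.4083; v₂ = distance/dt₂ = 2.7042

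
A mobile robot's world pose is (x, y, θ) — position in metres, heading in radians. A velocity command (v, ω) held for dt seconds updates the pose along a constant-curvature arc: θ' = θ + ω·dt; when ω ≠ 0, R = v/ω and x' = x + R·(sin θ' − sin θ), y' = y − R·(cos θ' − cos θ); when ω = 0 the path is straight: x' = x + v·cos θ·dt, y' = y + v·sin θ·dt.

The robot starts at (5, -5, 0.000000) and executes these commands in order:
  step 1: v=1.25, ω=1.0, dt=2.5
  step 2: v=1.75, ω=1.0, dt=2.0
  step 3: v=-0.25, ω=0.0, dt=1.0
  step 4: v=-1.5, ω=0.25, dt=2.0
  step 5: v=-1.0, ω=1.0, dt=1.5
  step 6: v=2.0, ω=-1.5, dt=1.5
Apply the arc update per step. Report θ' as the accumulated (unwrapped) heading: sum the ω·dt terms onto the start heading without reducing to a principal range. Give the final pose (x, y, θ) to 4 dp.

(3.2373, -1.7745, 4.2500)

step 1: θ'=2.5000 (R=1.2500) → pose (5.7481, -2.7486, 2.5000)
step 2: θ'=4.5000 (R=1.7500) → pose (2.9901, -3.7817, 4.5000)
step 3: θ'=4.5000 (straight) → pose (3.0428, -3.5373, 4.5000)
step 4: θ'=5.0000 (R=-6.0000) → pose (2.9312, -0.5705, 5.0000)
step 5: θ'=6.5000 (R=-1.0000) → pose (1.7571, 0.1224, 6.5000)
step 6: θ'=4.2500 (R=-1.3333) → pose (3.2373, -1.7745, 4.2500)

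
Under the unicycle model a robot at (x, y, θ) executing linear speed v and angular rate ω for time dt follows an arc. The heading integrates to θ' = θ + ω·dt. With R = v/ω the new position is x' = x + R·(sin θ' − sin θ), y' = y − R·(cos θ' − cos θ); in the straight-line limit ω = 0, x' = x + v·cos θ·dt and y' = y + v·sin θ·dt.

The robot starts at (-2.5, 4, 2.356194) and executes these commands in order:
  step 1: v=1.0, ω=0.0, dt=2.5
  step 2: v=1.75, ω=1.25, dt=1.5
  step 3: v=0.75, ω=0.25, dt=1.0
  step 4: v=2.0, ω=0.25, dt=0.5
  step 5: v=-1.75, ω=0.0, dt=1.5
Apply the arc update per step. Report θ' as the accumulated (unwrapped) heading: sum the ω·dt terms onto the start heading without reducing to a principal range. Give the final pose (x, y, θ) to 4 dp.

step 1: θ'=2.3562 (straight) → pose (-4.2678, 5.7678, 2.3562)
step 2: θ'=4.2312 (R=1.4000) → pose (-6.4987, 5.4258, 4.2312)
step 3: θ'=4.4812 (R=3.0000) → pose (-6.7596, 4.7247, 4.4812)
step 4: θ'=4.6062 (R=8.0000) → pose (-6.9274, 3.7395, 4.6062)
step 5: θ'=4.6062 (straight) → pose (-6.6491, 6.3497, 4.6062)

(-6.6491, 6.3497, 4.6062)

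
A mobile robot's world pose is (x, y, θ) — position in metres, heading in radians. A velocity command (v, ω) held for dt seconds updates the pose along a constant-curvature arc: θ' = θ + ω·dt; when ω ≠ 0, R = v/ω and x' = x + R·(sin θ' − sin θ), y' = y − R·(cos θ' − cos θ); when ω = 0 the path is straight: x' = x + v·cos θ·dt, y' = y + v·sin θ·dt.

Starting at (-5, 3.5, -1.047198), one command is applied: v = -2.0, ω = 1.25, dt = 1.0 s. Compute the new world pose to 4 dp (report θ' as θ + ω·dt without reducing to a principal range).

(-6.7079, 4.2672, 0.2028)

θ' = -1.0472 + 1.25·1.0 = 0.2028
R = v/ω = -2.0/1.25 = -1.6000
x' = -5 + -1.6000·(sin 0.2028 − sin -1.0472) = -6.7079
y' = 3.5 − -1.6000·(cos 0.2028 − cos -1.0472) = 4.2672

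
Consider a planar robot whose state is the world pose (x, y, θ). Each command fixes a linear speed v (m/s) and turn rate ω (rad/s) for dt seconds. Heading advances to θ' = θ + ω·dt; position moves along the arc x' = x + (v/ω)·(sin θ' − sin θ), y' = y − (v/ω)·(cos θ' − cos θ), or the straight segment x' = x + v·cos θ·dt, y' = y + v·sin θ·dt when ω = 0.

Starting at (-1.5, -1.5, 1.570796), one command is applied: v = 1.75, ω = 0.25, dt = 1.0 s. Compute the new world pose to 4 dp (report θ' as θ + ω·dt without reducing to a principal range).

(-1.7176, 0.2318, 1.8208)

θ' = 1.5708 + 0.25·1.0 = 1.8208
R = v/ω = 1.75/0.25 = 7.0000
x' = -1.5 + 7.0000·(sin 1.8208 − sin 1.5708) = -1.7176
y' = -1.5 − 7.0000·(cos 1.8208 − cos 1.5708) = 0.2318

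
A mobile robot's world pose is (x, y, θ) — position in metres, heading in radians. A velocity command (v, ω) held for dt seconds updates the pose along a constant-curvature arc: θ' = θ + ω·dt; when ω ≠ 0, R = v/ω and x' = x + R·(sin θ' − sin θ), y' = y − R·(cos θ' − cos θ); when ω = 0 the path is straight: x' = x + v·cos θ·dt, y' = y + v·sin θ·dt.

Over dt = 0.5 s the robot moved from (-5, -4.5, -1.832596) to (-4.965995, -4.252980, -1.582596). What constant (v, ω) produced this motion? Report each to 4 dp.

v = -0.5000, ω = 0.5000

Δθ = -1.582596 − -1.832596 = 0.250000
ω = Δθ/dt = 0.250000/0.5 = 0.5000
R = −Δy/(cos θ' − cos θ) = -1.0000
v = R·ω = -1.0000·0.5000 = -0.5000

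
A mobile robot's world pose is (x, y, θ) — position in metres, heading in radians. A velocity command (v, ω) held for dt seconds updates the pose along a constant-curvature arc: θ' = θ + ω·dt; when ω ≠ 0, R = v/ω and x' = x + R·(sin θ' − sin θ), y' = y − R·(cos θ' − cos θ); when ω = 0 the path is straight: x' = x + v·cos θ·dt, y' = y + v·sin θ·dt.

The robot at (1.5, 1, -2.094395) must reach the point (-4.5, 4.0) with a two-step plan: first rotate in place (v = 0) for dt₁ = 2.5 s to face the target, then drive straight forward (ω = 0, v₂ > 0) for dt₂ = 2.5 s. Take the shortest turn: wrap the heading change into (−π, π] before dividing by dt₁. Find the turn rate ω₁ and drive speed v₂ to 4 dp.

ω₁ = -0.6043, v₂ = 2.6833

heading to target = atan2(4−1, -4.5−1.5) = 2.6779
Δθ = wrap(2.6779 − -2.0944) = -1.5108; ω₁ = Δθ/dt₁ = -0.6043
distance = √((-4.5−1.5)² + (4−1)²) = 6.7082; v₂ = distance/dt₂ = 2.6833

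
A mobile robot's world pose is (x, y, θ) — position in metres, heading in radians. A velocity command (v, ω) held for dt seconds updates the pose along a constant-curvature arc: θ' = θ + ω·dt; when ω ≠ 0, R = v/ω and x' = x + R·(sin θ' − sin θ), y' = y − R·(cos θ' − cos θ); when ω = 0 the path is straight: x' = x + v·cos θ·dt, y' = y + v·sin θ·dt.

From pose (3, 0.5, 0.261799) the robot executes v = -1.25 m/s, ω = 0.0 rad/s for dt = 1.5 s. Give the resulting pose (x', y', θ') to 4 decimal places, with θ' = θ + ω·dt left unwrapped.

θ' = 0.2618 + 0.0·1.5 = 0.2618
ω = 0 → straight: x' = 3 + -1.25·cos(0.2618)·1.5 = 1.1889
y' = 0.5 + -1.25·sin(0.2618)·1.5 = 0.0147

(1.1889, 0.0147, 0.2618)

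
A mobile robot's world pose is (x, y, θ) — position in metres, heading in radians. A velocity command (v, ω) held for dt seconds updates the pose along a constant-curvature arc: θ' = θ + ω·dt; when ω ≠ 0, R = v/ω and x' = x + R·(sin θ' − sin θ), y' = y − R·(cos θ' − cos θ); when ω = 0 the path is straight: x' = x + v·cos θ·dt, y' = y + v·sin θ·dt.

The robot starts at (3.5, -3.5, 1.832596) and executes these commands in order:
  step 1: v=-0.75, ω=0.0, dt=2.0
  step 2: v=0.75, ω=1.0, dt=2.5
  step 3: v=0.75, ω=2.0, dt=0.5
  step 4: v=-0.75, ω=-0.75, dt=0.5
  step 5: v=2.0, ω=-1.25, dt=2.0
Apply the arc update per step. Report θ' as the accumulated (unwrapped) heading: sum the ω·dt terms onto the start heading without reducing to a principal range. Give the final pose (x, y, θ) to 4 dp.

step 1: θ'=1.8326 (straight) → pose (3.8882, -4.9489, 1.8326)
step 2: θ'=4.3326 (R=0.7500) → pose (2.4672, -4.8650, 4.3326)
step 3: θ'=5.3326 (R=0.3750) → pose (2.5103, -5.2219, 5.3326)
step 4: θ'=4.9576 (R=1.0000) → pose (2.3540, -4.8835, 4.9576)
step 5: θ'=2.4576 (R=-1.6000) → pose (-0.2092, -6.5120, 2.4576)

(-0.2092, -6.5120, 2.4576)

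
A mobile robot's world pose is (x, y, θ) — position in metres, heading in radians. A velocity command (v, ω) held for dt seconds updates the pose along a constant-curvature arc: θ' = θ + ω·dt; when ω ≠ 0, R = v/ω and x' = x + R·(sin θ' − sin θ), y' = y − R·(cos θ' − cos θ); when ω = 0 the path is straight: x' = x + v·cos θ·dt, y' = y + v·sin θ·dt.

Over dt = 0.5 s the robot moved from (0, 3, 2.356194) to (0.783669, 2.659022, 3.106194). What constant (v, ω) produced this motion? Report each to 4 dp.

v = -1.7500, ω = 1.5000

Δθ = 3.106194 − 2.356194 = 0.750000
ω = Δθ/dt = 0.750000/0.5 = 1.5000
R = Δx/(sin θ' − sin θ) = -1.1667
v = R·ω = -1.1667·1.5000 = -1.7500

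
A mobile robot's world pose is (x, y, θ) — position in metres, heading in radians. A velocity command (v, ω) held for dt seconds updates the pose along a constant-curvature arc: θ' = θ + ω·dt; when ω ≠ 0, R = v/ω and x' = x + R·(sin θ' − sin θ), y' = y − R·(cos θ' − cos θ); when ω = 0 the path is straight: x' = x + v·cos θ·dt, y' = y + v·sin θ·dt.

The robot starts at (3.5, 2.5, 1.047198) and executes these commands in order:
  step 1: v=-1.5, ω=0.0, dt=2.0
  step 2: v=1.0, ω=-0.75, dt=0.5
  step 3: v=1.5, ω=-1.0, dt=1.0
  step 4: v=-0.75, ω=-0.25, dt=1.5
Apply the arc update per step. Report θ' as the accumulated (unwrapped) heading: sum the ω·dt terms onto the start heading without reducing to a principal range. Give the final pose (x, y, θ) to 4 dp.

(2.7682, 1.0761, -0.7028)

step 1: θ'=1.0472 (straight) → pose (2.0000, -0.0981, 1.0472)
step 2: θ'=0.6722 (R=-1.3333) → pose (2.3244, 0.2785, 0.6722)
step 3: θ'=-0.3278 (R=-1.5000) → pose (3.7414, 0.5250, -0.3278)
step 4: θ'=-0.7028 (R=3.0000) → pose (2.7682, 1.0761, -0.7028)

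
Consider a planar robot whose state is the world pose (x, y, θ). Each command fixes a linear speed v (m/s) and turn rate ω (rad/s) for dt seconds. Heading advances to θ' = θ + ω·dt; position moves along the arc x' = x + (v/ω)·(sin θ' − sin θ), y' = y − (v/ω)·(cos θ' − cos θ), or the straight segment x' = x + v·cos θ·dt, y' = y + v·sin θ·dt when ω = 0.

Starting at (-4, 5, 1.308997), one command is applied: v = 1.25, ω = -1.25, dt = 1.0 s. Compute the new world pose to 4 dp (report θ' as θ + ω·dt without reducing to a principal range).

θ' = 1.3090 + -1.25·1.0 = 0.0590
R = v/ω = 1.25/-1.25 = -1.0000
x' = -4 + -1.0000·(sin 0.0590 − sin 1.3090) = -3.0930
y' = 5 − -1.0000·(cos 0.0590 − cos 1.3090) = 5.7394

(-3.0930, 5.7394, 0.0590)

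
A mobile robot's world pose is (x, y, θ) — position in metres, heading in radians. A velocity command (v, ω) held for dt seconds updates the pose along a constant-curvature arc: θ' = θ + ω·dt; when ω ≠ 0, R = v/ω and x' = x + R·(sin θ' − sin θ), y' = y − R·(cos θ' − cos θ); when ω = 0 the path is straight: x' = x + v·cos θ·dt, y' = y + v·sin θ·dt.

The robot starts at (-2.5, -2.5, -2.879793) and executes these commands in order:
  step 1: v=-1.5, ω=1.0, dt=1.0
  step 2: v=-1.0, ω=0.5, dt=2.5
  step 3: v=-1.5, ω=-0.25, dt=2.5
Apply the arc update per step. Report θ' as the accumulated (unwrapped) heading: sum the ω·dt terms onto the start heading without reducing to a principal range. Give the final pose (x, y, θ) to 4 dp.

(-4.3556, 3.7015, -1.2548)

step 1: θ'=-1.8798 (R=-1.5000) → pose (-1.4593, -1.5073, -1.8798)
step 2: θ'=-0.6298 (R=-2.0000) → pose (-2.1866, 0.7172, -0.6298)
step 3: θ'=-1.2548 (R=6.0000) → pose (-4.3556, 3.7015, -1.2548)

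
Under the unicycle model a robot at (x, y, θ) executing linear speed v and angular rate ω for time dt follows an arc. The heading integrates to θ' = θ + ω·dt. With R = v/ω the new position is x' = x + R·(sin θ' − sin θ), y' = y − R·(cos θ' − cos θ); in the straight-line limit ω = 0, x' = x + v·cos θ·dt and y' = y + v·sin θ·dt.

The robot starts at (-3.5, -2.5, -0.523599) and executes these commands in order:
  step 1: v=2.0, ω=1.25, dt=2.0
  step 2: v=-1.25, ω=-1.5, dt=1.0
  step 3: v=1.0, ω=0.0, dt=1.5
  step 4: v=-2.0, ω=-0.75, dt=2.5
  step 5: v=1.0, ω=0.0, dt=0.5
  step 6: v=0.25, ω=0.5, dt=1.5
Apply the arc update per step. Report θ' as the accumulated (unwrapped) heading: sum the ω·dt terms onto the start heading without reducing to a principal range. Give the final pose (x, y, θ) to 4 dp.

(-3.8543, 0.2429, -0.6486)

step 1: θ'=1.9764 (R=1.6000) → pose (-1.2298, -0.4830, 1.9764)
step 2: θ'=0.4764 (R=0.8333) → pose (-1.6134, -1.5524, 0.4764)
step 3: θ'=0.4764 (straight) → pose (-0.2804, -0.8645, 0.4764)
step 4: θ'=-1.3986 (R=2.6667) → pose (-4.1305, 1.0483, -1.3986)
step 5: θ'=-1.3986 (straight) → pose (-4.0449, 0.5557, -1.3986)
step 6: θ'=-0.6486 (R=0.5000) → pose (-3.8543, 0.2429, -0.6486)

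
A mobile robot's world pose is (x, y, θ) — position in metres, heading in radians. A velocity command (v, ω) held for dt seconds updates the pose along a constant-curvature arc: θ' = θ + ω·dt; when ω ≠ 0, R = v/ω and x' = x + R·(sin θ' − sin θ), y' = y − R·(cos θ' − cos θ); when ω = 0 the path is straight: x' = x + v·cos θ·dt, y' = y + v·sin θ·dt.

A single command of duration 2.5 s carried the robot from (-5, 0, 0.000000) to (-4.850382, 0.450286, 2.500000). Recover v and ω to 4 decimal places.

v = 0.2500, ω = 1.0000

Δθ = 2.500000 − 0.000000 = 2.500000
ω = Δθ/dt = 2.500000/2.5 = 1.0000
R = −Δy/(cos θ' − cos θ) = 0.2500
v = R·ω = 0.2500·1.0000 = 0.2500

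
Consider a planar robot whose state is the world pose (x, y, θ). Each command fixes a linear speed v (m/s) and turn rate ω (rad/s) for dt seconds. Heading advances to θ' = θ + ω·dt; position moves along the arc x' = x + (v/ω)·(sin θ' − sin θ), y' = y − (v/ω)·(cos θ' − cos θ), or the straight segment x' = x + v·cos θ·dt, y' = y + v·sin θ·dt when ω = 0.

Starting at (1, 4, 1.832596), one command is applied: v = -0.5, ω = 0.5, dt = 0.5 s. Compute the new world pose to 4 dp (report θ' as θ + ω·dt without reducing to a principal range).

(1.0941, 3.7691, 2.0826)

θ' = 1.8326 + 0.5·0.5 = 2.0826
R = v/ω = -0.5/0.5 = -1.0000
x' = 1 + -1.0000·(sin 2.0826 − sin 1.8326) = 1.0941
y' = 4 − -1.0000·(cos 2.0826 − cos 1.8326) = 3.7691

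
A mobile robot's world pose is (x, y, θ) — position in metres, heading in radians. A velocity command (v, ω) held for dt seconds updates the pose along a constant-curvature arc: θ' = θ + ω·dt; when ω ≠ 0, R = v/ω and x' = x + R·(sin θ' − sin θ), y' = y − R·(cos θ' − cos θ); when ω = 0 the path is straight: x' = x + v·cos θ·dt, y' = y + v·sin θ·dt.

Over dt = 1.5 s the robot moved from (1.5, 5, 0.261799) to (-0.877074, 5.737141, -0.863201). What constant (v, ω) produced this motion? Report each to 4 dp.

Δθ = -0.863201 − 0.261799 = -1.125000
ω = Δθ/dt = -1.125000/1.5 = -0.7500
R = Δx/(sin θ' − sin θ) = 2.3333
v = R·ω = 2.3333·-0.7500 = -1.7500

v = -1.7500, ω = -0.7500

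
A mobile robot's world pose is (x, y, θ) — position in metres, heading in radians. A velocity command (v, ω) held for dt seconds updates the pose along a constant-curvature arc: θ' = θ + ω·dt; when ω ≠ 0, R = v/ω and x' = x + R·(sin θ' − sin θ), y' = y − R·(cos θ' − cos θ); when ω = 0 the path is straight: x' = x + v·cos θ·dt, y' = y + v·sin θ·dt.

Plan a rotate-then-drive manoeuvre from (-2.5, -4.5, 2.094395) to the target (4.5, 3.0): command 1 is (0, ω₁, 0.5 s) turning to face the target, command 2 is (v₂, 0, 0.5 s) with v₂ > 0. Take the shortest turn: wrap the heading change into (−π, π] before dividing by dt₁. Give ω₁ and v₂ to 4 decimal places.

heading to target = atan2(3−-4.5, 4.5−-2.5) = 0.8199
Δθ = wrap(0.8199 − 2.0944) = -1.2745; ω₁ = Δθ/dt₁ = -2.5491
distance = √((4.5−-2.5)² + (3−-4.5)²) = 10.2591; v₂ = distance/dt₂ = 20.5183

ω₁ = -2.5491, v₂ = 20.5183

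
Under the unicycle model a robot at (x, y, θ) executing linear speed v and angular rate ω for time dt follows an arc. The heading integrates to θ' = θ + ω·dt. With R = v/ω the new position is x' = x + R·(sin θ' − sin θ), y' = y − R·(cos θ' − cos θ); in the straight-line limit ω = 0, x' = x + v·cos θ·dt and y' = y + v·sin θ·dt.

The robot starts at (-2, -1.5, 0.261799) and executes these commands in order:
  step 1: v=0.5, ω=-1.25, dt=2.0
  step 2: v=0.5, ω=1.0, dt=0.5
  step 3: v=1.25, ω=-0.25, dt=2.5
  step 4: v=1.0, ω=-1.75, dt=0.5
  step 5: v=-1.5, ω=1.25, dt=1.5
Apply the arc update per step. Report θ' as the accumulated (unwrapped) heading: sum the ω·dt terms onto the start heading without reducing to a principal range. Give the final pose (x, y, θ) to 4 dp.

(-2.2684, -3.8074, -1.3632)

step 1: θ'=-2.2382 (R=-0.4000) → pose (-1.5823, -2.1340, -2.2382)
step 2: θ'=-1.7382 (R=0.5000) → pose (-1.6826, -2.3601, -1.7382)
step 3: θ'=-2.3632 (R=-5.0000) → pose (-3.1020, -5.0872, -2.3632)
step 4: θ'=-3.2382 (R=-0.5714) → pose (-3.5584, -5.2491, -3.2382)
step 5: θ'=-1.3632 (R=-1.2000) → pose (-2.2684, -3.8074, -1.3632)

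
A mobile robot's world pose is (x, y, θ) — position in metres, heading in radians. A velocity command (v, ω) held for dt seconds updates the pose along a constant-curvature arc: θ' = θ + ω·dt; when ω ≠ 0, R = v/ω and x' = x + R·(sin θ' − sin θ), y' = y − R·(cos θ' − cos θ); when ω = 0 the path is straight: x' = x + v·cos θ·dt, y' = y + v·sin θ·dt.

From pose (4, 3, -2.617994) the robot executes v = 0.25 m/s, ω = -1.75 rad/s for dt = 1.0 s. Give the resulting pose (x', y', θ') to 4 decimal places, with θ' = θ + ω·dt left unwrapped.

θ' = -2.6180 + -1.75·1.0 = -4.3680
R = v/ω = 0.25/-1.75 = -0.1429
x' = 4 + -0.1429·(sin -4.3680 − sin -2.6180) = 3.7941
y' = 3 − -0.1429·(cos -4.3680 − cos -2.6180) = 3.0755

(3.7941, 3.0755, -4.3680)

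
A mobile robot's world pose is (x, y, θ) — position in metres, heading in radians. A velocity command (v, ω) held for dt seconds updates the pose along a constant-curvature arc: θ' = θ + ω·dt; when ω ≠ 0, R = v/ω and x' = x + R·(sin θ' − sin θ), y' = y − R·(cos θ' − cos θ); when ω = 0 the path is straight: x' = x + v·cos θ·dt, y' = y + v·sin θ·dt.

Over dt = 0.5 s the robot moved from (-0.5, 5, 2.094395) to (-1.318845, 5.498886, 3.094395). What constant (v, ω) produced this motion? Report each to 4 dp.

v = 2.0000, ω = 2.0000

Δθ = 3.094395 − 2.094395 = 1.000000
ω = Δθ/dt = 1.000000/0.5 = 2.0000
R = Δx/(sin θ' − sin θ) = 1.0000
v = R·ω = 1.0000·2.0000 = 2.0000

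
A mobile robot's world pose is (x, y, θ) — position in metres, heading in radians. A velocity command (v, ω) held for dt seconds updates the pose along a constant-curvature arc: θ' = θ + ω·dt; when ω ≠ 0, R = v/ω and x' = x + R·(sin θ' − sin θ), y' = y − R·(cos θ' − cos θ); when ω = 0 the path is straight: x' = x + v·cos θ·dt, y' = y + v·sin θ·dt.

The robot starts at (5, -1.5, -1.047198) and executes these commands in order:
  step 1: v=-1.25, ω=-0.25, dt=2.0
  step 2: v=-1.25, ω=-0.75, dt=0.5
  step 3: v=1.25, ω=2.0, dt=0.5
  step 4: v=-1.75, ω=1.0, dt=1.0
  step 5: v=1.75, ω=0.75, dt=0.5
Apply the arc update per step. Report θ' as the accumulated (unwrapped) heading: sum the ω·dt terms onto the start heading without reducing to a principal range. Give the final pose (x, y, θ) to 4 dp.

step 1: θ'=-1.5472 (R=5.0000) → pose (4.3315, 0.8820, -1.5472)
step 2: θ'=-1.9222 (R=1.6667) → pose (4.4329, 1.4950, -1.9222)
step 3: θ'=-0.9222 (R=0.6250) → pose (4.5216, 0.9024, -0.9222)
step 4: θ'=0.0778 (R=-1.7500) → pose (2.9910, 1.5899, 0.0778)
step 5: θ'=0.4528 (R=2.3333) → pose (3.8304, 1.8180, 0.4528)

(3.8304, 1.8180, 0.4528)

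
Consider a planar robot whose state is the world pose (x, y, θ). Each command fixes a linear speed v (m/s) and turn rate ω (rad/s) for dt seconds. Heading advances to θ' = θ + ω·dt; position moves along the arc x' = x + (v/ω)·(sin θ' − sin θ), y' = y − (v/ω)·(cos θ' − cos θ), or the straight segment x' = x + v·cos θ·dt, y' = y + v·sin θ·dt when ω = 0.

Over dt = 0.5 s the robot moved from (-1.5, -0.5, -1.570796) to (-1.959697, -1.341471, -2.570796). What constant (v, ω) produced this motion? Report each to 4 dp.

Δθ = -2.570796 − -1.570796 = -1.000000
ω = Δθ/dt = -1.000000/0.5 = -2.0000
R = −Δy/(cos θ' − cos θ) = -1.0000
v = R·ω = -1.0000·-2.0000 = 2.0000

v = 2.0000, ω = -2.0000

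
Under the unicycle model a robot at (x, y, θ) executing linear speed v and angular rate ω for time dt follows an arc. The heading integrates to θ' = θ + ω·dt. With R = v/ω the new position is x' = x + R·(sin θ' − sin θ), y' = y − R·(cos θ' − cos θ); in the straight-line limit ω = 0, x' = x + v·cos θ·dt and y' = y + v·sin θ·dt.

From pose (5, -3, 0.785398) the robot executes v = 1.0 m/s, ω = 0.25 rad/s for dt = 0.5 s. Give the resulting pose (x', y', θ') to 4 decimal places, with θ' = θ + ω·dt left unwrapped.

θ' = 0.7854 + 0.25·0.5 = 0.9104
R = v/ω = 1.0/0.25 = 4.0000
x' = 5 + 4.0000·(sin 0.9104 − sin 0.7854) = 5.3306
y' = -3 − 4.0000·(cos 0.9104 − cos 0.7854) = -2.6253

(5.3306, -2.6253, 0.9104)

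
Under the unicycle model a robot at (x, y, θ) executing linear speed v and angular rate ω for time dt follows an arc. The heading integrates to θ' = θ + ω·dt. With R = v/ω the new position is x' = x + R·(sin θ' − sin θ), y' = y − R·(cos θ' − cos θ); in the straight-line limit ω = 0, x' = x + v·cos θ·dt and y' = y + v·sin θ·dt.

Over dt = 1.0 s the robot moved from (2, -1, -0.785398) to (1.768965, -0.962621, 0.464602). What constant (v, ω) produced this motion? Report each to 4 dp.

Δθ = 0.464602 − -0.785398 = 1.250000
ω = Δθ/dt = 1.250000/1.0 = 1.2500
R = Δx/(sin θ' − sin θ) = -0.2000
v = R·ω = -0.2000·1.2500 = -0.2500

v = -0.2500, ω = 1.2500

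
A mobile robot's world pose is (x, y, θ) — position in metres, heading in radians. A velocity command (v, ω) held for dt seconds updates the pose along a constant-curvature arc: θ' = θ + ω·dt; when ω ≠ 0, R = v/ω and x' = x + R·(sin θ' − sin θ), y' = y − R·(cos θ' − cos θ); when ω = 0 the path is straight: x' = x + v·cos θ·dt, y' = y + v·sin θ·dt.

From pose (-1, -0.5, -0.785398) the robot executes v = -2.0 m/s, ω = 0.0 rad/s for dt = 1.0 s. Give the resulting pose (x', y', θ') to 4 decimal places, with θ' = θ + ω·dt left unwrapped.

(-2.4142, 0.9142, -0.7854)

θ' = -0.7854 + 0.0·1.0 = -0.7854
ω = 0 → straight: x' = -1 + -2.0·cos(-0.7854)·1.0 = -2.4142
y' = -0.5 + -2.0·sin(-0.7854)·1.0 = 0.9142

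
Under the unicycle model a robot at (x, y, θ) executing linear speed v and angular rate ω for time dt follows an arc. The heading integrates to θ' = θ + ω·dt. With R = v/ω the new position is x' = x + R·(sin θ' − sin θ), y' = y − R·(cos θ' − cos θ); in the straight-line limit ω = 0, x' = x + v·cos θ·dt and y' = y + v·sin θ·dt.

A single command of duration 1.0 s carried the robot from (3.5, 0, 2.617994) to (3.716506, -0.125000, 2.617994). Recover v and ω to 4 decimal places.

Δθ = 2.617994 − 2.617994 = 0.000000
ω = Δθ/dt = 0.000000/1.0 = 0.0000
ω = 0 → v = (Δx·cos θ + Δy·sin θ)/dt = -0.2500

v = -0.2500, ω = 0.0000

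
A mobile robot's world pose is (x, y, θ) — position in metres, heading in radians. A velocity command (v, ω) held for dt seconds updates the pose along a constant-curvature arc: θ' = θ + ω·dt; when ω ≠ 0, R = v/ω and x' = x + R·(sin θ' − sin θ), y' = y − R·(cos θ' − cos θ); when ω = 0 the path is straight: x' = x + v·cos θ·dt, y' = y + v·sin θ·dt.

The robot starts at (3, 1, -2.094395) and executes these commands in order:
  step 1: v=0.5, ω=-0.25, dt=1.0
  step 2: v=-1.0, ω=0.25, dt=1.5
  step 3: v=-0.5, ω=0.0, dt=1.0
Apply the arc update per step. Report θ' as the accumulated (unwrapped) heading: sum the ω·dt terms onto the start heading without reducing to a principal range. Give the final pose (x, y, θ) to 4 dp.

step 1: θ'=-2.3444 (R=-2.0000) → pose (2.6988, 0.6026, -2.3444)
step 2: θ'=-1.9694 (R=-4.0000) → pose (3.5236, 1.8449, -1.9694)
step 3: θ'=-1.9694 (straight) → pose (3.7176, 2.3057, -1.9694)

(3.7176, 2.3057, -1.9694)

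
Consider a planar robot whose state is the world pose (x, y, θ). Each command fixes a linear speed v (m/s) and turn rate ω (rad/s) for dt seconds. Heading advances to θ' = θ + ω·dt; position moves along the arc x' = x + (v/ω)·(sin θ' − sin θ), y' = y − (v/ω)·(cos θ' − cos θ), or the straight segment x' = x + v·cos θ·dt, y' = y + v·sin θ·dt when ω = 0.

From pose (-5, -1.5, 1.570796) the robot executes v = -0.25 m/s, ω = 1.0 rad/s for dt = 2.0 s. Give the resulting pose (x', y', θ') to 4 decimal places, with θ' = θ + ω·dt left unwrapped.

(-4.6460, -1.7273, 3.5708)

θ' = 1.5708 + 1.0·2.0 = 3.5708
R = v/ω = -0.25/1.0 = -0.2500
x' = -5 + -0.2500·(sin 3.5708 − sin 1.5708) = -4.6460
y' = -1.5 − -0.2500·(cos 3.5708 − cos 1.5708) = -1.7273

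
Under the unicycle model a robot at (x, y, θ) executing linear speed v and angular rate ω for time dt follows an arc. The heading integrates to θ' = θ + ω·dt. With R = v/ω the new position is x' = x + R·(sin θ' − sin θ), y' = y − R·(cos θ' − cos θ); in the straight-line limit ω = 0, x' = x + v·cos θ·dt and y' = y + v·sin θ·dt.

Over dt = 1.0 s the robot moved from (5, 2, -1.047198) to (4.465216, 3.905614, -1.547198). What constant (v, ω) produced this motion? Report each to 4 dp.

v = -2.0000, ω = -0.5000

Δθ = -1.547198 − -1.047198 = -0.500000
ω = Δθ/dt = -0.500000/1.0 = -0.5000
R = −Δy/(cos θ' − cos θ) = 4.0000
v = R·ω = 4.0000·-0.5000 = -2.0000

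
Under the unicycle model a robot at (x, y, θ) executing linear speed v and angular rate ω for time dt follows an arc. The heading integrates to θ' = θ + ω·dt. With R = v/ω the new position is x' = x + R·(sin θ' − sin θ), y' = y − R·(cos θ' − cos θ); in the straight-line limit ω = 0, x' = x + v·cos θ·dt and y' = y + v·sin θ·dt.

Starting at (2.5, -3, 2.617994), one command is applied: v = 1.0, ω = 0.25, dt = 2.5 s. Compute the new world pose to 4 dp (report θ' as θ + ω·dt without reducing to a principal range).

θ' = 2.6180 + 0.25·2.5 = 3.2430
R = v/ω = 1.0/0.25 = 4.0000
x' = 2.5 + 4.0000·(sin 3.2430 − sin 2.6180) = 0.0951
y' = -3 − 4.0000·(cos 3.2430 − cos 2.6180) = -2.4846

(0.0951, -2.4846, 3.2430)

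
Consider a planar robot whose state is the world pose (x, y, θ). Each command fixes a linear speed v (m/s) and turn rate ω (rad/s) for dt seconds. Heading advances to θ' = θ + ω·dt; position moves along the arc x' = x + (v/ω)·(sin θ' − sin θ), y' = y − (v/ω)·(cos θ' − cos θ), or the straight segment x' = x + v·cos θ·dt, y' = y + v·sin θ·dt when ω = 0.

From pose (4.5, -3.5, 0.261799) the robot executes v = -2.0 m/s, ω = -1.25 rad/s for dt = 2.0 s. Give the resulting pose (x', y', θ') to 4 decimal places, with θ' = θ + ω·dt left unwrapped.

θ' = 0.2618 + -1.25·2.0 = -2.2382
R = v/ω = -2.0/-1.25 = 1.6000
x' = 4.5 + 1.6000·(sin -2.2382 − sin 0.2618) = 2.8292
y' = -3.5 − 1.6000·(cos -2.2382 − cos 0.2618) = -0.9642

(2.8292, -0.9642, -2.2382)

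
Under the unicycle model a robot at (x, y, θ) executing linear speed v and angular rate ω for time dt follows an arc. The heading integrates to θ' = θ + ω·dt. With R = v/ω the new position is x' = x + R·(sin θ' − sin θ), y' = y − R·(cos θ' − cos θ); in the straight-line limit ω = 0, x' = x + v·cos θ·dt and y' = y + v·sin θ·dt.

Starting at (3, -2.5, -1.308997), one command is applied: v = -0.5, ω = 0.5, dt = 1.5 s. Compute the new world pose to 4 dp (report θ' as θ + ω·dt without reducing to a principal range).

θ' = -1.3090 + 0.5·1.5 = -0.5590
R = v/ω = -0.5/0.5 = -1.0000
x' = 3 + -1.0000·(sin -0.5590 − sin -1.3090) = 2.5644
y' = -2.5 − -1.0000·(cos -0.5590 − cos -1.3090) = -1.9110

(2.5644, -1.9110, -0.5590)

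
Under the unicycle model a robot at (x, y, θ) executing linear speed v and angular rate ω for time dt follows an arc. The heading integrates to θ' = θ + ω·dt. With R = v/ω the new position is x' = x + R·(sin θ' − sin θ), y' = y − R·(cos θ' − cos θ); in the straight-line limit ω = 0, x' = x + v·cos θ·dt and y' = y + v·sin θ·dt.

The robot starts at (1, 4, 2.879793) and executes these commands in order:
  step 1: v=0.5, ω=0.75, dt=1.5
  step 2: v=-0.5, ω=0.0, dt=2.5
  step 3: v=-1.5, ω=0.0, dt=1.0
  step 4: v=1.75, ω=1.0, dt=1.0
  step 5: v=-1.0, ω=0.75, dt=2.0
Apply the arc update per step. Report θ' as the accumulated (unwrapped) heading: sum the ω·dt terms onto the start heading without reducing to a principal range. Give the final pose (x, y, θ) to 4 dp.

step 1: θ'=4.0048 (R=0.6667) → pose (0.3208, 3.7894, 4.0048)
step 2: θ'=4.0048 (straight) → pose (1.1333, 4.7393, 4.0048)
step 3: θ'=4.0048 (straight) → pose (2.1084, 5.8792, 4.0048)
step 4: θ'=5.0048 (R=1.7500) → pose (1.7625, 4.2372, 5.0048)
step 5: θ'=6.5048 (R=-1.3333) → pose (0.1927, 5.1536, 6.5048)

(0.1927, 5.1536, 6.5048)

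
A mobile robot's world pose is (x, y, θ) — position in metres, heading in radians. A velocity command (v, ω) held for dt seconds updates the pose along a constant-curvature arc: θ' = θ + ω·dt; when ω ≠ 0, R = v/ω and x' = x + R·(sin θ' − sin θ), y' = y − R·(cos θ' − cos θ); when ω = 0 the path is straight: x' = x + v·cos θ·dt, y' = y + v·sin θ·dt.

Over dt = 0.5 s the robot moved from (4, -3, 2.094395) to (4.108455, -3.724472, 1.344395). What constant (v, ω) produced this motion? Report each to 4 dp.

Δθ = 1.344395 − 2.094395 = -0.750000
ω = Δθ/dt = -0.750000/0.5 = -1.5000
R = −Δy/(cos θ' − cos θ) = 1.0000
v = R·ω = 1.0000·-1.5000 = -1.5000

v = -1.5000, ω = -1.5000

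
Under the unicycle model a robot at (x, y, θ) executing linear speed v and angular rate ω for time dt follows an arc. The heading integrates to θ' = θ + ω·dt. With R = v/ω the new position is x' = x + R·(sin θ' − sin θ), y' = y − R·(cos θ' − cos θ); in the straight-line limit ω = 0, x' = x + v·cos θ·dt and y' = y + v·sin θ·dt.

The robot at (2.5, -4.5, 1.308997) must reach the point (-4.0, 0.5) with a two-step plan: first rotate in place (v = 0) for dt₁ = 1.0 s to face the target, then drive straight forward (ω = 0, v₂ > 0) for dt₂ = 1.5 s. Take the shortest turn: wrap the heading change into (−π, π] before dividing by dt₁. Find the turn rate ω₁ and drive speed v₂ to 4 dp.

ω₁ = 1.1769, v₂ = 5.4671

heading to target = atan2(0.5−-4.5, -4−2.5) = 2.4859
Δθ = wrap(2.4859 − 1.3090) = 1.1769; ω₁ = Δθ/dt₁ = 1.1769
distance = √((-4−2.5)² + (0.5−-4.5)²) = 8.2006; v₂ = distance/dt₂ = 5.4671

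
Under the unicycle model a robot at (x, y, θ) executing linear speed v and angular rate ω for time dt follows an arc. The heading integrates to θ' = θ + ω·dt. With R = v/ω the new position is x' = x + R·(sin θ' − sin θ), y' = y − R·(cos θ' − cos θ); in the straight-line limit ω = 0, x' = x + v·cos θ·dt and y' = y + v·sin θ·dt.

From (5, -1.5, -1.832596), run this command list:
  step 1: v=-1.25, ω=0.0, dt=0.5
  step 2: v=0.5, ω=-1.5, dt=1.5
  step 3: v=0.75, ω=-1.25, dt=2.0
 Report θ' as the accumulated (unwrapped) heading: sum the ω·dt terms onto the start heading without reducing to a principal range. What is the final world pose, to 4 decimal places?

step 1: θ'=-1.8326 (straight) → pose (5.1618, -0.8963, -1.8326)
step 2: θ'=-4.0826 (R=-0.3333) → pose (4.5704, -1.0063, -4.0826)
step 3: θ'=-6.5826 (R=-0.6000) → pose (5.2323, -0.0797, -6.5826)

(5.2323, -0.0797, -6.5826)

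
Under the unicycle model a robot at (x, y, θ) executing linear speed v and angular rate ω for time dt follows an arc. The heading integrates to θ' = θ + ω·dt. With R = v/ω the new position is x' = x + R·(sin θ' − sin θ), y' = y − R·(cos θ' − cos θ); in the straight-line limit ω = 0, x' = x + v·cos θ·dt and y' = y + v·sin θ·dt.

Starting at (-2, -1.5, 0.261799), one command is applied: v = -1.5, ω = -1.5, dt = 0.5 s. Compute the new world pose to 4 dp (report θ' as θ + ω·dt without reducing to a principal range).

θ' = 0.2618 + -1.5·0.5 = -0.4882
R = v/ω = -1.5/-1.5 = 1.0000
x' = -2 + 1.0000·(sin -0.4882 − sin 0.2618) = -2.7279
y' = -1.5 − 1.0000·(cos -0.4882 − cos 0.2618) = -1.4173

(-2.7279, -1.4173, -0.4882)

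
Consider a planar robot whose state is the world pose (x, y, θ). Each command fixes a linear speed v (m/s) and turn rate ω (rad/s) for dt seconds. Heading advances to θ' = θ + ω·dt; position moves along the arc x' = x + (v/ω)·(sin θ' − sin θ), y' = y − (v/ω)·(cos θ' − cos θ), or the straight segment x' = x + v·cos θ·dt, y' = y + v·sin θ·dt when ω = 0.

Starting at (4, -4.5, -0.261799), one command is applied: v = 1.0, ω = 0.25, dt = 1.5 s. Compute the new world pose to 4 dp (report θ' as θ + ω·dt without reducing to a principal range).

θ' = -0.2618 + 0.25·1.5 = 0.1132
R = v/ω = 1.0/0.25 = 4.0000
x' = 4 + 4.0000·(sin 0.1132 − sin -0.2618) = 5.4871
y' = -4.5 − 4.0000·(cos 0.1132 − cos -0.2618) = -4.6107

(5.4871, -4.6107, 0.1132)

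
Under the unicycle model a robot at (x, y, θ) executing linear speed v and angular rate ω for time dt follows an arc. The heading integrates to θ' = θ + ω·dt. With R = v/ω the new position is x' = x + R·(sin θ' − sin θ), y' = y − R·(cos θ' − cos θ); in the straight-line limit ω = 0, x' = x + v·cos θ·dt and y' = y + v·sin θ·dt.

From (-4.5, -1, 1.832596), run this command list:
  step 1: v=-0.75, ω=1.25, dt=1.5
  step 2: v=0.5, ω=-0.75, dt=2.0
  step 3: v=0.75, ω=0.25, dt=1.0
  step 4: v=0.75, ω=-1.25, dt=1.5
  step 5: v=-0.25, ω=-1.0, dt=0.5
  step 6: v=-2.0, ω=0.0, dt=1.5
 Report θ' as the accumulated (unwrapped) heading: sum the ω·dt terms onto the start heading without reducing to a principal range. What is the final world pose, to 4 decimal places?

(-8.0662, 0.0346, 0.0826)

step 1: θ'=3.7076 (R=-0.6000) → pose (-3.5987, -1.3511, 3.7076)
step 2: θ'=2.2076 (R=-0.6667) → pose (-4.4922, -1.1849, 2.2076)
step 3: θ'=2.4576 (R=3.0000) → pose (-5.0085, -0.6436, 2.4576)
step 4: θ'=0.5826 (R=-0.6000) → pose (-4.9595, 0.3225, 0.5826)
step 5: θ'=0.0826 (R=0.2500) → pose (-5.0764, 0.2821, 0.0826)
step 6: θ'=0.0826 (straight) → pose (-8.0662, 0.0346, 0.0826)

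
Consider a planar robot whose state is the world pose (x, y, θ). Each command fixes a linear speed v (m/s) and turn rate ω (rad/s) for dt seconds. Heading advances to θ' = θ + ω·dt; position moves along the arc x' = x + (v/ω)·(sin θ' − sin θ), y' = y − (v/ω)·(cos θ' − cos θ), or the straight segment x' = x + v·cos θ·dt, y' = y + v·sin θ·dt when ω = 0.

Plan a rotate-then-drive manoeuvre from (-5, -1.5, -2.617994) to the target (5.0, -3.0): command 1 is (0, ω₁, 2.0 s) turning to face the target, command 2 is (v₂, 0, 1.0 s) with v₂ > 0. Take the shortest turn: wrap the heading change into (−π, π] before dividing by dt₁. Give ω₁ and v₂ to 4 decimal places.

ω₁ = 1.2346, v₂ = 10.1119

heading to target = atan2(-3−-1.5, 5−-5) = -0.1489
Δθ = wrap(-0.1489 − -2.6180) = 2.4691; ω₁ = Δθ/dt₁ = 1.2346
distance = √((5−-5)² + (-3−-1.5)²) = 10.1119; v₂ = distance/dt₂ = 10.1119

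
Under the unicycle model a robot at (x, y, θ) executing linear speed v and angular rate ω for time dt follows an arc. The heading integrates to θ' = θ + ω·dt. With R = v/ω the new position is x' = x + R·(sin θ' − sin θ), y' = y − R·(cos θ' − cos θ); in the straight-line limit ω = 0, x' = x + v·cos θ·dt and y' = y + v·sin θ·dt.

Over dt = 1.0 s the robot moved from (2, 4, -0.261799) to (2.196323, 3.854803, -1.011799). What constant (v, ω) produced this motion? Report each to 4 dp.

v = 0.2500, ω = -0.7500

Δθ = -1.011799 − -0.261799 = -0.750000
ω = Δθ/dt = -0.750000/1.0 = -0.7500
R = Δx/(sin θ' − sin θ) = -0.3333
v = R·ω = -0.3333·-0.7500 = 0.2500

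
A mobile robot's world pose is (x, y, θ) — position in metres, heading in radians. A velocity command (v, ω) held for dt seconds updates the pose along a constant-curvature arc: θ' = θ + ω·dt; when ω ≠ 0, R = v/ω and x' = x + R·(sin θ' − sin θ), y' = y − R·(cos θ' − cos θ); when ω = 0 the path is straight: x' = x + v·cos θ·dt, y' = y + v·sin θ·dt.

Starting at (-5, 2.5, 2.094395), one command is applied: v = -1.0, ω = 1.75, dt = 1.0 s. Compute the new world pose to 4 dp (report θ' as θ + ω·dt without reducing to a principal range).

θ' = 2.0944 + 1.75·1.0 = 3.8444
R = v/ω = -1.0/1.75 = -0.5714
x' = -5 + -0.5714·(sin 3.8444 − sin 2.0944) = -4.1358
y' = 2.5 − -0.5714·(cos 3.8444 − cos 2.0944) = 2.3497

(-4.1358, 2.3497, 3.8444)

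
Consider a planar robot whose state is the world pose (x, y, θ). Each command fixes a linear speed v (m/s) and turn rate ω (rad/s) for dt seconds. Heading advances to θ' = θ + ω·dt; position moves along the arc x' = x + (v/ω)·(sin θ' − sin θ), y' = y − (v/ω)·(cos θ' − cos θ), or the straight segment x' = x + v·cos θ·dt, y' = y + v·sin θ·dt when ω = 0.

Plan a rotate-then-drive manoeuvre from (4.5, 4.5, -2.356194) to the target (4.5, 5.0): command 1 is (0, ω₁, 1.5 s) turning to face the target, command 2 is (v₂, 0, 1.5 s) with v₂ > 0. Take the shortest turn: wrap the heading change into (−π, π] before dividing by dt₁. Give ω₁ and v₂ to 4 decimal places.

ω₁ = -1.5708, v₂ = 0.3333

heading to target = atan2(5−4.5, 4.5−4.5) = 1.5708
Δθ = wrap(1.5708 − -2.3562) = -2.3562; ω₁ = Δθ/dt₁ = -1.5708
distance = √((4.5−4.5)² + (5−4.5)²) = 0.5000; v₂ = distance/dt₂ = 0.3333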